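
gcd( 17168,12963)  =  29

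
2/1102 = 1/551 = 0.00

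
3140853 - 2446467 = 694386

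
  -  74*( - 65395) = 4839230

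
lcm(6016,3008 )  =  6016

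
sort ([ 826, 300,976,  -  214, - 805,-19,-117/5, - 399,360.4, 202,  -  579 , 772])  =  [ - 805,- 579, - 399, - 214, - 117/5,-19,202,300,360.4,  772 , 826, 976 ]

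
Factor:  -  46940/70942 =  - 2^1*5^1*79^ ( - 1)*449^( - 1)*2347^1=- 23470/35471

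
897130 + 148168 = 1045298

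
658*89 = 58562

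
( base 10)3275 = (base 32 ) 36B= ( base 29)3pr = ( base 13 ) 164C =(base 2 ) 110011001011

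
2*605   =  1210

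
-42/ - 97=42/97 = 0.43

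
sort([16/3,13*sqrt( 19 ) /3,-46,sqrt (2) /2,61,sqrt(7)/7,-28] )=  [-46,-28,sqrt( 7 ) /7,sqrt( 2 )/2 , 16/3 , 13*sqrt( 19)/3, 61 ] 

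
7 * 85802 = 600614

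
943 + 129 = 1072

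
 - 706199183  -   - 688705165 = -17494018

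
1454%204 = 26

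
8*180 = 1440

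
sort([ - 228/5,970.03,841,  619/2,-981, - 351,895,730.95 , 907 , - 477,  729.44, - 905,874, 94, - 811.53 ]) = [ - 981, - 905, - 811.53, - 477, - 351, - 228/5 , 94, 619/2,729.44,730.95,  841,874,895,907, 970.03]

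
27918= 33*846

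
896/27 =33+5/27=33.19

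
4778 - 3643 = 1135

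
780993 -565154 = 215839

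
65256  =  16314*4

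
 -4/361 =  -4/361 = -0.01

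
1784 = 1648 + 136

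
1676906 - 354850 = 1322056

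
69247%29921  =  9405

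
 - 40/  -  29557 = 40/29557 =0.00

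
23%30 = 23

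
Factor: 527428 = 2^2*11^1 * 11987^1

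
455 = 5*91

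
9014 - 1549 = 7465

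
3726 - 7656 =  - 3930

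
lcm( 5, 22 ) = 110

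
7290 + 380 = 7670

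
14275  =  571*25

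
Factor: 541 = 541^1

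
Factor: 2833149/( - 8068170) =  - 85853/244490 = -2^ ( - 1)*5^ ( - 1 )*23^(-1)*1063^( -1)*85853^1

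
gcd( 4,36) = 4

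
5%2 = 1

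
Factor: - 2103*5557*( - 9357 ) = 3^2*701^1  *  3119^1*5557^1 = 109349373447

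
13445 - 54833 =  - 41388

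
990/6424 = 45/292 = 0.15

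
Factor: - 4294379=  - 103^1 *173^1*241^1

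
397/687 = 397/687= 0.58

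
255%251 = 4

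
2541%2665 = 2541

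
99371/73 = 1361+18/73  =  1361.25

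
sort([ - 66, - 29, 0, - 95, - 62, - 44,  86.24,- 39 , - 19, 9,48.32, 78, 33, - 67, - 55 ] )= [ - 95 , - 67, - 66,  -  62,  -  55,-44, -39, - 29,- 19, 0 , 9,33 , 48.32,78 , 86.24 ] 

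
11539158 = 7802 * 1479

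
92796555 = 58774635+34021920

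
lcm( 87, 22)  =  1914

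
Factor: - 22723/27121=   -  31^1*37^( - 1 )  =  - 31/37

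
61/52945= 61/52945 = 0.00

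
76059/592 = 76059/592 = 128.48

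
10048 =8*1256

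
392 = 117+275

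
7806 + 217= 8023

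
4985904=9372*532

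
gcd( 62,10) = 2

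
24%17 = 7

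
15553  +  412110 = 427663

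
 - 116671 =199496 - 316167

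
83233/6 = 83233/6=13872.17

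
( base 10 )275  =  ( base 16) 113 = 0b100010011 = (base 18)f5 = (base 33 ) 8b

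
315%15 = 0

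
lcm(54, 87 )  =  1566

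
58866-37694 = 21172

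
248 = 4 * 62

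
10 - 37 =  - 27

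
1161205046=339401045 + 821804001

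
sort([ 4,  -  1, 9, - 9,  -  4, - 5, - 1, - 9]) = [ - 9, - 9,  -  5, - 4,- 1,- 1, 4,9]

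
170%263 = 170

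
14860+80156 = 95016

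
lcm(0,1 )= 0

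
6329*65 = 411385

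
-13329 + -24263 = -37592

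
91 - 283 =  - 192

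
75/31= 75/31 = 2.42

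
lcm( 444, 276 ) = 10212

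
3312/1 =3312=3312.00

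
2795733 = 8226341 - 5430608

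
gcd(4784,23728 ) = 16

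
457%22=17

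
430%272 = 158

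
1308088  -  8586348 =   -  7278260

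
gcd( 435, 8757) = 3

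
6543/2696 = 6543/2696 =2.43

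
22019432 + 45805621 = 67825053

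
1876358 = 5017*374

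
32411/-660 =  - 32411/660 = - 49.11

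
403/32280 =403/32280 = 0.01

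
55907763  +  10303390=66211153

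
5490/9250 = 549/925 = 0.59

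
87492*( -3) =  - 262476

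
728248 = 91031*8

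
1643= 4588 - 2945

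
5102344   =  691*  7384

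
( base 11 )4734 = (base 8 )14100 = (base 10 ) 6208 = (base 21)e1d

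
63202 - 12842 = 50360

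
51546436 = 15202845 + 36343591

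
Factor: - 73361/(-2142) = 2^( - 1 ) *3^ (  -  2 )*7^ ( - 1)* 17^(- 1)*73361^1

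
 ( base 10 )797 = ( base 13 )494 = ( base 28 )10d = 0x31D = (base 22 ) 1E5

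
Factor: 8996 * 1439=12945244 = 2^2*13^1*173^1*1439^1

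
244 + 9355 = 9599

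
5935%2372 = 1191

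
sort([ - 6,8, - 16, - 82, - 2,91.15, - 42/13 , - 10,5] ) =[ - 82 , - 16, - 10,- 6,-42/13,  -  2 , 5,8, 91.15 ]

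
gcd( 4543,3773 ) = 77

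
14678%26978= 14678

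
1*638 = 638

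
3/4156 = 3/4156 = 0.00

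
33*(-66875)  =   - 2206875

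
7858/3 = 7858/3 = 2619.33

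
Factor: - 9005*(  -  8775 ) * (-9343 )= -738273349125 =- 3^3*5^3*13^1*1801^1*9343^1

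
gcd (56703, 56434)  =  1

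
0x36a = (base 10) 874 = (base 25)19O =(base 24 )1CA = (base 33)QG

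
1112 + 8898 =10010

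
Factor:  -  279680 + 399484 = 119804 = 2^2*61^1*491^1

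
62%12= 2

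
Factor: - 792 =-2^3* 3^2*11^1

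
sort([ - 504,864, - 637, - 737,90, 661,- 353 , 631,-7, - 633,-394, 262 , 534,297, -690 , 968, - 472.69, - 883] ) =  [ - 883, - 737, - 690, - 637, - 633, - 504, - 472.69, - 394, - 353,-7, 90, 262,  297,534,  631,  661, 864,968]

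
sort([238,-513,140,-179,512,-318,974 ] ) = [- 513, - 318 ,-179,140,238,512,974 ] 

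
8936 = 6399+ 2537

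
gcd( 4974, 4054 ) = 2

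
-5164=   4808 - 9972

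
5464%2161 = 1142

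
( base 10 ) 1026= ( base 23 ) 1LE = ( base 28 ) 18i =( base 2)10000000010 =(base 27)1b0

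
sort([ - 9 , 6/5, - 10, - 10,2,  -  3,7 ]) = [ - 10,- 10, - 9, - 3, 6/5,2,7 ] 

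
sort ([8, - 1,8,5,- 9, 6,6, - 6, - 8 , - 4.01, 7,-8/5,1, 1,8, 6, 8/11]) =[ - 9,-8, - 6 ,  -  4.01, - 8/5, - 1,8/11, 1,1, 5, 6, 6, 6, 7, 8, 8, 8] 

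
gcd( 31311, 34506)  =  639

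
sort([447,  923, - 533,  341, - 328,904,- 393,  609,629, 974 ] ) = [ -533, - 393, - 328,  341, 447,609,629, 904, 923,974 ]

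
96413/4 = 24103 + 1/4 = 24103.25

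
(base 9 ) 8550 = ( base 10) 6282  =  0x188A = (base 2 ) 1100010001010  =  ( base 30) 6TC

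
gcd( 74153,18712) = 1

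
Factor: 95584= 2^5 * 29^1*103^1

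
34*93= 3162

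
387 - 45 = 342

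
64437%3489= 1635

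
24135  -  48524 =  - 24389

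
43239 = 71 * 609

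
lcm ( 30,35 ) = 210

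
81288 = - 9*( - 9032 )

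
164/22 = 82/11 = 7.45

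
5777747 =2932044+2845703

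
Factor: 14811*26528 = 2^5*3^1*829^1*4937^1 =392906208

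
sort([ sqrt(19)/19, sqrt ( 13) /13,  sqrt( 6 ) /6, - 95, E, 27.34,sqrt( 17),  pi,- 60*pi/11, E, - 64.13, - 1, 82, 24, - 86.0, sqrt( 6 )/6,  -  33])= [ - 95, - 86.0, - 64.13, - 33, - 60*pi/11, - 1,sqrt( 19)/19,sqrt( 13)/13,sqrt( 6) /6,  sqrt(6)/6, E,E,  pi, sqrt( 17),24,27.34, 82]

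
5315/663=8 + 11/663 =8.02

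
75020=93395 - 18375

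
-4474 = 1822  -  6296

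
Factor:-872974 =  - 2^1*19^1*22973^1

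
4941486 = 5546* 891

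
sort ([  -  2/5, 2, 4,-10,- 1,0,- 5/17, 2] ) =[-10,  -  1, - 2/5,-5/17, 0, 2 , 2,4 ] 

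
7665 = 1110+6555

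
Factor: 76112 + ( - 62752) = 13360 = 2^4 * 5^1*167^1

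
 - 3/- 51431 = 3/51431 = 0.00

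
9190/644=14+87/322=14.27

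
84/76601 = 12/10943 = 0.00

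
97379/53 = 97379/53 = 1837.34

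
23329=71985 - 48656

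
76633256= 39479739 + 37153517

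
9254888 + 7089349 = 16344237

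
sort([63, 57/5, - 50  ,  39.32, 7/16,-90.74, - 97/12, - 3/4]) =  [-90.74,  -  50, -97/12 ,-3/4, 7/16 , 57/5, 39.32,63]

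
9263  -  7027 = 2236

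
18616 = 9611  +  9005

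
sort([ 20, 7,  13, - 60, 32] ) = [ - 60, 7, 13, 20, 32 ] 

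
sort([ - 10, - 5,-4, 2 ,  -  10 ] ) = [ - 10, - 10, - 5, - 4,2 ] 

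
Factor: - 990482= -2^1 * 495241^1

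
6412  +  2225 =8637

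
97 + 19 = 116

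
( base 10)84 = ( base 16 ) 54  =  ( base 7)150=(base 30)2O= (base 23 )3F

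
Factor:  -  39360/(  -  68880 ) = 4/7 = 2^2 * 7^( - 1) 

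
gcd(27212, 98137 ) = 1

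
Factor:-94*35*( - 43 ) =2^1 * 5^1*7^1*43^1*47^1 = 141470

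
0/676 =0 = 0.00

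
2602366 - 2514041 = 88325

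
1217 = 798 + 419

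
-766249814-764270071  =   - 1530519885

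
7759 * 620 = 4810580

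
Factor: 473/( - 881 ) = -11^1*43^1*881^( - 1 ) 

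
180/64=2 + 13/16 = 2.81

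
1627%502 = 121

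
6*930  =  5580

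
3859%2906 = 953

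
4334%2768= 1566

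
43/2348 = 43/2348 = 0.02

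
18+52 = 70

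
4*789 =3156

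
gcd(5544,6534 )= 198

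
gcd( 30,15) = 15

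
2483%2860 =2483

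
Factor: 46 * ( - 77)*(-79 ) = 2^1*7^1*11^1*23^1 * 79^1=279818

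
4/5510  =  2/2755 = 0.00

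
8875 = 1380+7495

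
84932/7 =84932/7=12133.14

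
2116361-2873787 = -757426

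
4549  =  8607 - 4058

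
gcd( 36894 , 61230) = 78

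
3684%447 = 108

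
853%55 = 28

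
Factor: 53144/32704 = 2^( - 3 )*13^1  =  13/8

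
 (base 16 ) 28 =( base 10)40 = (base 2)101000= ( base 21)1J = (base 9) 44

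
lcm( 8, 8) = 8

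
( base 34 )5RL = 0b1101000111111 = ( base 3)100012212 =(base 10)6719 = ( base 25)AIJ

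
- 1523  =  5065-6588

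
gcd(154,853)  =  1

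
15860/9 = 1762 + 2/9 = 1762.22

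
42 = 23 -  - 19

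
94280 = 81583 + 12697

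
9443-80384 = -70941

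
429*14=6006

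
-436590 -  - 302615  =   - 133975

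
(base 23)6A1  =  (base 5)102110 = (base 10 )3405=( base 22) 70h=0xD4D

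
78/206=39/103 = 0.38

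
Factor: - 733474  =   - 2^1 * 7^1*52391^1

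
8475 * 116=983100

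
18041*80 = 1443280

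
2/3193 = 2/3193 = 0.00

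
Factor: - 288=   -  2^5*3^2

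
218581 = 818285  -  599704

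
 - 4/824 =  - 1 + 205/206 = - 0.00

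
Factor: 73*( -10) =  - 730 = - 2^1* 5^1*73^1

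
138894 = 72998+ 65896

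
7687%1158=739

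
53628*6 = 321768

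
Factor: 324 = 2^2*3^4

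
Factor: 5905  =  5^1*1181^1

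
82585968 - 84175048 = -1589080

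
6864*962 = 6603168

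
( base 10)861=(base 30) sl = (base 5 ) 11421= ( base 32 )QT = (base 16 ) 35D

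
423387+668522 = 1091909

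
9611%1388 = 1283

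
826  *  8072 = 6667472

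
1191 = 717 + 474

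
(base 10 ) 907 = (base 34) QN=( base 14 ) 48B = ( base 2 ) 1110001011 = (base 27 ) 16g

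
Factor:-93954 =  - 2^1*3^1*7^1*2237^1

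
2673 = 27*99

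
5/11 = 5/11 = 0.45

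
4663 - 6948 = -2285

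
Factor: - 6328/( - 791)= 8 = 2^3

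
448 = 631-183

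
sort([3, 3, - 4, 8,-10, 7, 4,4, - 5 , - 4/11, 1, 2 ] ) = [ - 10, - 5,  -  4 ,-4/11,1,2,3, 3, 4, 4,7,8 ] 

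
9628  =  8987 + 641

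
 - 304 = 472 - 776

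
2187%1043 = 101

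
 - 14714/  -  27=14714/27 =544.96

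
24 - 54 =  - 30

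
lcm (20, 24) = 120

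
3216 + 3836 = 7052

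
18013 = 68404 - 50391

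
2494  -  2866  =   - 372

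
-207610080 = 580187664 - 787797744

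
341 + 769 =1110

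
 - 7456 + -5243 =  - 12699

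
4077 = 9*453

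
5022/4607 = 1 + 415/4607 = 1.09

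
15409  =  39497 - 24088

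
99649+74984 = 174633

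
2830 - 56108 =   -  53278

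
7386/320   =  3693/160 = 23.08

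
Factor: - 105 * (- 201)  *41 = 865305 = 3^2*5^1*7^1*41^1 * 67^1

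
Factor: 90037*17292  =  1556919804  =  2^2*3^1*11^1*131^1*179^1*503^1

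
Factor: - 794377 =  - 769^1*1033^1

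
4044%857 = 616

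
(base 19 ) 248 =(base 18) 28E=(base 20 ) 206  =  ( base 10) 806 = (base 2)1100100110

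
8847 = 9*983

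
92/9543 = 92/9543 = 0.01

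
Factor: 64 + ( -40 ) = 24 = 2^3*3^1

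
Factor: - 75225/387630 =- 85/438  =  - 2^(-1) * 3^( - 1)*5^1*17^1*73^ ( - 1)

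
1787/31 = 57+20/31 = 57.65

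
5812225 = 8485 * 685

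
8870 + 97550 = 106420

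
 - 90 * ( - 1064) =95760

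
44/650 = 22/325 = 0.07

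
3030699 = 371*8169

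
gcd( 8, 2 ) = 2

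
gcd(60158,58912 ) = 14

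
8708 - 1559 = 7149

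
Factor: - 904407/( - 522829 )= 3^1*7^1*43067^1 * 522829^(- 1 ) 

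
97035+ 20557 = 117592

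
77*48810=3758370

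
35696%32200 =3496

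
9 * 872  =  7848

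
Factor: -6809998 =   -  2^1*13^1 * 37^1 * 7079^1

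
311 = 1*311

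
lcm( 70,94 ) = 3290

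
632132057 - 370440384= 261691673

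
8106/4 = 2026 + 1/2=2026.50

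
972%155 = 42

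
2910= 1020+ 1890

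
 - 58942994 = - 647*91102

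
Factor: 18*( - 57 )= -2^1*3^3*19^1 = - 1026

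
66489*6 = 398934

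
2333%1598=735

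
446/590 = 223/295 = 0.76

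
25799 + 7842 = 33641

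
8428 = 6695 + 1733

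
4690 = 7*670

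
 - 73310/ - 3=24436 + 2/3 = 24436.67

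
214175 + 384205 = 598380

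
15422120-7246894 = 8175226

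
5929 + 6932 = 12861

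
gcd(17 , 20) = 1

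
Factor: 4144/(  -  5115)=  - 2^4*3^( - 1)*5^( - 1)  *  7^1*11^ ( - 1)*31^( - 1 )*37^1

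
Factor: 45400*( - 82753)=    - 2^3*5^2*11^1 * 227^1*7523^1=-3756986200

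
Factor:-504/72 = - 7^1 = -  7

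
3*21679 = 65037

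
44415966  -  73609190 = -29193224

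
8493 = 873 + 7620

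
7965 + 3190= 11155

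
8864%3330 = 2204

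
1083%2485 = 1083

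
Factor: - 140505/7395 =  - 19 = - 19^1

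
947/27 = 35 + 2/27 = 35.07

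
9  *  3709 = 33381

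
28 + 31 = 59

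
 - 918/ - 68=13 + 1/2 = 13.50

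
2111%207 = 41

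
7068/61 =115+53/61  =  115.87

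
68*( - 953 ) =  - 64804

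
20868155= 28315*737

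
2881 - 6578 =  - 3697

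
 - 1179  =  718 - 1897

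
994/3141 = 994/3141 = 0.32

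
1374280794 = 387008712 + 987272082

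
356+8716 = 9072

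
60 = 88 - 28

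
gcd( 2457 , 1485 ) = 27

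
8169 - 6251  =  1918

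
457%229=228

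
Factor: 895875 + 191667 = 1087542 = 2^1 *3^2*31^1 * 1949^1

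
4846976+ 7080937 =11927913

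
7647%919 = 295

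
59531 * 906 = 53935086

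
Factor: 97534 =2^1 * 48767^1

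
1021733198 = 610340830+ 411392368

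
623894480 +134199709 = 758094189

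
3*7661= 22983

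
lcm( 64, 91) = 5824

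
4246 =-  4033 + 8279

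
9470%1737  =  785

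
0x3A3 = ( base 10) 931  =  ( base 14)4A7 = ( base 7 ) 2500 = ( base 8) 1643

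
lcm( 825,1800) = 19800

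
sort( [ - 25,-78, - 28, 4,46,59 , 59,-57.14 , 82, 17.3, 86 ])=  [ - 78, - 57.14, - 28 , - 25 , 4,17.3, 46,59, 59,82, 86 ] 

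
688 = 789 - 101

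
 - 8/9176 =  - 1 + 1146/1147 = - 0.00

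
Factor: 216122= 2^1*108061^1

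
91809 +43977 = 135786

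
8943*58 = 518694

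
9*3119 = 28071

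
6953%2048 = 809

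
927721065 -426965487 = 500755578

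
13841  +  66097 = 79938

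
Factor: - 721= -7^1*103^1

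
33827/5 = 33827/5= 6765.40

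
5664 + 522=6186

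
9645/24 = 401 + 7/8=401.88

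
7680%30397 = 7680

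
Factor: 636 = 2^2 * 3^1*53^1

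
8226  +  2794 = 11020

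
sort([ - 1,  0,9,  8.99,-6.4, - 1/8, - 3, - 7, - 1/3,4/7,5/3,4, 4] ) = [-7,-6.4, - 3, - 1, - 1/3,-1/8,0,4/7, 5/3,4,4, 8.99,9]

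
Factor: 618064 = 2^4 *38629^1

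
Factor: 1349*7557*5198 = 2^1*3^1*11^1*19^1*23^1*71^1*113^1*229^1= 52990454814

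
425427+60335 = 485762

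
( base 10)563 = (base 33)H2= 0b1000110011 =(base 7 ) 1433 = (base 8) 1063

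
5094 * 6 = 30564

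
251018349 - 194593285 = 56425064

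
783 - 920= - 137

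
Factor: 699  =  3^1*233^1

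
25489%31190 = 25489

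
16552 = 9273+7279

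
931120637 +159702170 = 1090822807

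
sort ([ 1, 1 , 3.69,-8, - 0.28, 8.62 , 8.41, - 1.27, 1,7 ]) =[ - 8, - 1.27, - 0.28,1 , 1, 1,3.69, 7,  8.41,8.62] 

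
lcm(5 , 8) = 40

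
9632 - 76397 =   -  66765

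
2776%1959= 817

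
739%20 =19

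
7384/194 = 38 + 6/97  =  38.06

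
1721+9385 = 11106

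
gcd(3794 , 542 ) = 542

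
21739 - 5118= 16621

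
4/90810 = 2/45405 = 0.00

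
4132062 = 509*8118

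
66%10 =6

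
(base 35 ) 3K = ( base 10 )125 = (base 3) 11122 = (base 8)175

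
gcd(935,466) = 1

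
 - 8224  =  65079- 73303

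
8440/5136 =1 + 413/642  =  1.64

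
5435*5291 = 28756585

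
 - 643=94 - 737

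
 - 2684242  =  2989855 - 5674097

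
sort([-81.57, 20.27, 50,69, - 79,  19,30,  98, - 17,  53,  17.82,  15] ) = [  -  81.57, - 79, - 17, 15  ,  17.82 , 19, 20.27,30, 50 , 53,69, 98 ]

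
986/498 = 1+244/249 = 1.98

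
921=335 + 586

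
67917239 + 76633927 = 144551166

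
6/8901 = 2/2967 = 0.00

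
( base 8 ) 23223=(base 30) at5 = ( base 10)9875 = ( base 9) 14482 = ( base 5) 304000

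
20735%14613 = 6122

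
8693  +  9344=18037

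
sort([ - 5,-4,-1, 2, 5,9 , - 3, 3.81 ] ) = [ - 5,  -  4,-3, - 1,2,  3.81,  5,9]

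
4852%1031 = 728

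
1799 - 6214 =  - 4415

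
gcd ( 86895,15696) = 9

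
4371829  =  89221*49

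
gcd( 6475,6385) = 5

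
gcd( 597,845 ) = 1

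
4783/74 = 64 + 47/74 = 64.64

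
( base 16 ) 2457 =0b10010001010111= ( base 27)CKF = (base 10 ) 9303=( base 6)111023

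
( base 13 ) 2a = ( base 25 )1B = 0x24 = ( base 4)210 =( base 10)36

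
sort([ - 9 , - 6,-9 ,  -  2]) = [-9,-9,-6,-2]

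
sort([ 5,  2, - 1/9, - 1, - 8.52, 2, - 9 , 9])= [ - 9 ,  -  8.52, - 1, - 1/9,2,2, 5,  9 ] 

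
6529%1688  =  1465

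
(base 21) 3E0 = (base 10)1617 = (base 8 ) 3121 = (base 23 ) 317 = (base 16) 651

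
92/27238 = 46/13619 = 0.00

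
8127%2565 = 432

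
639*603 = 385317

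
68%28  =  12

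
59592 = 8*7449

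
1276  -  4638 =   -  3362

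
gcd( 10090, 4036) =2018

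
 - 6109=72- 6181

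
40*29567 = 1182680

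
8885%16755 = 8885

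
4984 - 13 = 4971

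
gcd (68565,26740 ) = 35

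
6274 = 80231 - 73957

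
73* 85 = 6205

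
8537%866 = 743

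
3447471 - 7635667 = - 4188196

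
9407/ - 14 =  - 9407/14 = - 671.93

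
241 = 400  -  159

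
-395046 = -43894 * 9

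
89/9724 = 89/9724 = 0.01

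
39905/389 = 39905/389 =102.58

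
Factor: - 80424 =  - 2^3*3^2*1117^1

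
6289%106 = 35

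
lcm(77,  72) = 5544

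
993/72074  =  993/72074 = 0.01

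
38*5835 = 221730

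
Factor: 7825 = 5^2*313^1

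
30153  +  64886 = 95039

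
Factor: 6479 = 11^1*19^1*31^1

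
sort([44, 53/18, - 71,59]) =[ - 71, 53/18,44,59] 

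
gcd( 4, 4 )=4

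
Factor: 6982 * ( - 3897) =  - 2^1*3^2*433^1*3491^1 = - 27208854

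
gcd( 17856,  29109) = 93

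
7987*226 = 1805062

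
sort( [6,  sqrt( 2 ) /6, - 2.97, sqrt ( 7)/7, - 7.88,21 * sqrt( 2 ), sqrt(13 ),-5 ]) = [-7.88,-5 , - 2.97,sqrt( 2 ) /6,  sqrt(7) /7, sqrt( 13 ),6, 21*sqrt(2 ) ]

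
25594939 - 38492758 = -12897819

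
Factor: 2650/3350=53^1*67^(-1)=53/67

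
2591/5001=2591/5001 =0.52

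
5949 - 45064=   -  39115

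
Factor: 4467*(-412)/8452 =- 460101/2113 = - 3^1*103^1*1489^1*2113^( - 1 )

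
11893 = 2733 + 9160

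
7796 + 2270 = 10066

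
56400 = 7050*8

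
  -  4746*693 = -3288978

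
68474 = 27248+41226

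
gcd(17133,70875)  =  3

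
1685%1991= 1685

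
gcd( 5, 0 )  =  5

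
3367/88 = 38 + 23/88 = 38.26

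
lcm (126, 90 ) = 630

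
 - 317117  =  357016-674133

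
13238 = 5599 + 7639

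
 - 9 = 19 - 28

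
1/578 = 1/578= 0.00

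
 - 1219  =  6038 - 7257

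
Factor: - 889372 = - 2^2 * 11^1*17^1*29^1*41^1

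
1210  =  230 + 980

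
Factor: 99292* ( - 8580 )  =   - 851925360  =  - 2^4*3^1*5^1 * 11^1*13^1*103^1*241^1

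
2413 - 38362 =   -  35949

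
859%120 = 19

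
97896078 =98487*994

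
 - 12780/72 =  - 178  +  1/2 = -177.50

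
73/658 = 73/658 = 0.11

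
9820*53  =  520460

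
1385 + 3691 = 5076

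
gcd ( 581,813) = 1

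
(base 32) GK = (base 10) 532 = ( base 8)1024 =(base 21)147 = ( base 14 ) 2A0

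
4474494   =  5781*774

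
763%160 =123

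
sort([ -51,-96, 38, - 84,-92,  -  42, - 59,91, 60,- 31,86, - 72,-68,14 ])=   [-96, - 92 , - 84, - 72,-68 , -59, - 51,-42,-31, 14,38, 60,86,91 ] 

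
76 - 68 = 8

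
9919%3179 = 382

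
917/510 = 1+407/510 = 1.80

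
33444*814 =27223416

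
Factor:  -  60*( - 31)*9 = 2^2 * 3^3*5^1*31^1= 16740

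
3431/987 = 73/21  =  3.48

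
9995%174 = 77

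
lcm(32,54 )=864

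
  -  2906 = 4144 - 7050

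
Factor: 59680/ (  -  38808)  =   - 2^2 * 3^ (  -  2 )*5^1*7^(  -  2 )  *11^( - 1)*373^1=- 7460/4851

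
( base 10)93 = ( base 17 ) 58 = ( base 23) 41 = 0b1011101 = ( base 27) 3c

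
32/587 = 32/587 =0.05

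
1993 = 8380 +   -  6387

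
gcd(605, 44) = 11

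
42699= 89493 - 46794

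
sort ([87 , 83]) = [ 83 , 87 ]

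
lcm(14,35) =70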